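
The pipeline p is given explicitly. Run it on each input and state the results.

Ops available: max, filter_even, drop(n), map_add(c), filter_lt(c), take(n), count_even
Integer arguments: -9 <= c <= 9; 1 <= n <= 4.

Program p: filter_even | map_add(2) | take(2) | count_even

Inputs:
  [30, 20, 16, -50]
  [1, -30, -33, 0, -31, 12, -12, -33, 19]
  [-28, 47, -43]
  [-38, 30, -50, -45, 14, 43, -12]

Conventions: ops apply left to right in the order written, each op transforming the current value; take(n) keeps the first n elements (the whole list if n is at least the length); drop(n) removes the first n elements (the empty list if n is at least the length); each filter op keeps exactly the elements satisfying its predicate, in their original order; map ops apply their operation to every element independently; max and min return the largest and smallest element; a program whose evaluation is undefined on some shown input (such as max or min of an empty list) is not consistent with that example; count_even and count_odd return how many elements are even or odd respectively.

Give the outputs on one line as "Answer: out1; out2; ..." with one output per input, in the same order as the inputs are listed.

2; 2; 1; 2

Execution, op by op:
  [30, 20, 16, -50] -> [30, 20, 16, -50] -> [32, 22, 18, -48] -> [32, 22] -> 2
  [1, -30, -33, 0, -31, 12, -12, -33, 19] -> [-30, 0, 12, -12] -> [-28, 2, 14, -10] -> [-28, 2] -> 2
  [-28, 47, -43] -> [-28] -> [-26] -> [-26] -> 1
  [-38, 30, -50, -45, 14, 43, -12] -> [-38, 30, -50, 14, -12] -> [-36, 32, -48, 16, -10] -> [-36, 32] -> 2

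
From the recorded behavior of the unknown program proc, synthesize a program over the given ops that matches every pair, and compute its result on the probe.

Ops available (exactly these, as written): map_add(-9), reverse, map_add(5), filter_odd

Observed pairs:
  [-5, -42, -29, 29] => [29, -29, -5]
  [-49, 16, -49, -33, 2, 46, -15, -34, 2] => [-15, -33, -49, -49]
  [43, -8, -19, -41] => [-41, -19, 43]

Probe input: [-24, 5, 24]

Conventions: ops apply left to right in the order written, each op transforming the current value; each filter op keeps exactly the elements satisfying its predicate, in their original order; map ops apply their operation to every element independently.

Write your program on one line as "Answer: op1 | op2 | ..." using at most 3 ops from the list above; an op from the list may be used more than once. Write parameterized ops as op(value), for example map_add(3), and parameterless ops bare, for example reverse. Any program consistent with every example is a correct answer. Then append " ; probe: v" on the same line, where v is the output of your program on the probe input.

filter_odd | reverse ; probe: [5]

Check, running the answer program on each example:
  [-5, -42, -29, 29] -> [-5, -29, 29] -> [29, -29, -5]
  [-49, 16, -49, -33, 2, 46, -15, -34, 2] -> [-49, -49, -33, -15] -> [-15, -33, -49, -49]
  [43, -8, -19, -41] -> [43, -19, -41] -> [-41, -19, 43]
  probe: [-24, 5, 24] -> [5] -> [5]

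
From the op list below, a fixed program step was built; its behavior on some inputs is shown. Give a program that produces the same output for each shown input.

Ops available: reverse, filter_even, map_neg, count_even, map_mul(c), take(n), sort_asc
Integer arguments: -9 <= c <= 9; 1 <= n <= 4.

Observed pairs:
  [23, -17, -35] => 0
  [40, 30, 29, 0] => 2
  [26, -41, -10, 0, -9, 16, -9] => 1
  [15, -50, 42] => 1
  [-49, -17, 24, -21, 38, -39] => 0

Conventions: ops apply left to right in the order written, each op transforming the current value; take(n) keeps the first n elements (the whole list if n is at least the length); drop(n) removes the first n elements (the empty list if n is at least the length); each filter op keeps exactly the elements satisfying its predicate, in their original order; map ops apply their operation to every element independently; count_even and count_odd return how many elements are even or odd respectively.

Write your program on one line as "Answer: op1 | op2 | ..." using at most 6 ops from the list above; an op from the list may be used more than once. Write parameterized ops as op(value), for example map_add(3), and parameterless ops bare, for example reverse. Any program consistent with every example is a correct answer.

take(2) | map_neg | filter_even | map_mul(8) | count_even

Check, running the answer program on each example:
  [23, -17, -35] -> [23, -17] -> [-23, 17] -> [] -> [] -> 0
  [40, 30, 29, 0] -> [40, 30] -> [-40, -30] -> [-40, -30] -> [-320, -240] -> 2
  [26, -41, -10, 0, -9, 16, -9] -> [26, -41] -> [-26, 41] -> [-26] -> [-208] -> 1
  [15, -50, 42] -> [15, -50] -> [-15, 50] -> [50] -> [400] -> 1
  [-49, -17, 24, -21, 38, -39] -> [-49, -17] -> [49, 17] -> [] -> [] -> 0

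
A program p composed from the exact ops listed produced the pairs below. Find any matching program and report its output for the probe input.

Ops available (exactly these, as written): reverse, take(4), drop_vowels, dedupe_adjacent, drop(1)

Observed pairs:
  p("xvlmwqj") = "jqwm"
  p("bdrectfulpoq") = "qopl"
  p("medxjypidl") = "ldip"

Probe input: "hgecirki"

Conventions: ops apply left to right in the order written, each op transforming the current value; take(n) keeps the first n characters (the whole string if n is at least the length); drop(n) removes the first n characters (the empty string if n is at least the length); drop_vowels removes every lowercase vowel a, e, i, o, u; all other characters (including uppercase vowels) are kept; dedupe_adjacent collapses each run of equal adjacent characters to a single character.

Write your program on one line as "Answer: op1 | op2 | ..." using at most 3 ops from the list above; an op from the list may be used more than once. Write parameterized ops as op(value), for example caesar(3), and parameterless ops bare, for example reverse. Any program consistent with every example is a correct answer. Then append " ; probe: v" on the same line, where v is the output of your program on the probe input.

reverse | take(4) ; probe: "ikri"

Check, running the answer program on each example:
  "xvlmwqj" -> "jqwmlvx" -> "jqwm"
  "bdrectfulpoq" -> "qopluftcerdb" -> "qopl"
  "medxjypidl" -> "ldipyjxdem" -> "ldip"
  probe: "hgecirki" -> "ikricegh" -> "ikri"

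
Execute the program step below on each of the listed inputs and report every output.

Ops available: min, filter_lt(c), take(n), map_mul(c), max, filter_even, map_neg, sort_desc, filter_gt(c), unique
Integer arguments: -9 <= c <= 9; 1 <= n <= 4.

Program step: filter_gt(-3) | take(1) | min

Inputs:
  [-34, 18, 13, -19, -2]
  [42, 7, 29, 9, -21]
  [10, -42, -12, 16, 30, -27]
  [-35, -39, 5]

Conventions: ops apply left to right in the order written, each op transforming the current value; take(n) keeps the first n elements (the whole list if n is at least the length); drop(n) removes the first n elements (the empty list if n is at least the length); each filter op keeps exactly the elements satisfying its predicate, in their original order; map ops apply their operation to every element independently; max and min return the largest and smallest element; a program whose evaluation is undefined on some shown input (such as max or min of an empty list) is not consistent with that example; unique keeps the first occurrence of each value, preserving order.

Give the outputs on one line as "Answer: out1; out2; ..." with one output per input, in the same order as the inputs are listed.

Execution, op by op:
  [-34, 18, 13, -19, -2] -> [18, 13, -2] -> [18] -> 18
  [42, 7, 29, 9, -21] -> [42, 7, 29, 9] -> [42] -> 42
  [10, -42, -12, 16, 30, -27] -> [10, 16, 30] -> [10] -> 10
  [-35, -39, 5] -> [5] -> [5] -> 5

18; 42; 10; 5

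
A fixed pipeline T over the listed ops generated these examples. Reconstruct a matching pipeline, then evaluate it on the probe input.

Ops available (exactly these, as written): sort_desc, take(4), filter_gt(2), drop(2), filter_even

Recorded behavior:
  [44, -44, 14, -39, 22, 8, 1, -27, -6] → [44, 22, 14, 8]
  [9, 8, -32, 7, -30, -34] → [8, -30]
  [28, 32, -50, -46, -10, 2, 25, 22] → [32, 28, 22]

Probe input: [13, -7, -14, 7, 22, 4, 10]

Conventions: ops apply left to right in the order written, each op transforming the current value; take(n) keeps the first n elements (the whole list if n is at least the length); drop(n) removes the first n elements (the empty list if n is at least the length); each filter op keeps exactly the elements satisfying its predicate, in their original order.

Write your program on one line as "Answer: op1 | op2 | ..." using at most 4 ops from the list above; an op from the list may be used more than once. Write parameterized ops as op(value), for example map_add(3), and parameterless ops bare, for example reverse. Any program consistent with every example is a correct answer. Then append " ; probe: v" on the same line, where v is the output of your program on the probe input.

sort_desc | take(4) | filter_even ; probe: [22, 10]

Check, running the answer program on each example:
  [44, -44, 14, -39, 22, 8, 1, -27, -6] -> [44, 22, 14, 8, 1, -6, -27, -39, -44] -> [44, 22, 14, 8] -> [44, 22, 14, 8]
  [9, 8, -32, 7, -30, -34] -> [9, 8, 7, -30, -32, -34] -> [9, 8, 7, -30] -> [8, -30]
  [28, 32, -50, -46, -10, 2, 25, 22] -> [32, 28, 25, 22, 2, -10, -46, -50] -> [32, 28, 25, 22] -> [32, 28, 22]
  probe: [13, -7, -14, 7, 22, 4, 10] -> [22, 13, 10, 7, 4, -7, -14] -> [22, 13, 10, 7] -> [22, 10]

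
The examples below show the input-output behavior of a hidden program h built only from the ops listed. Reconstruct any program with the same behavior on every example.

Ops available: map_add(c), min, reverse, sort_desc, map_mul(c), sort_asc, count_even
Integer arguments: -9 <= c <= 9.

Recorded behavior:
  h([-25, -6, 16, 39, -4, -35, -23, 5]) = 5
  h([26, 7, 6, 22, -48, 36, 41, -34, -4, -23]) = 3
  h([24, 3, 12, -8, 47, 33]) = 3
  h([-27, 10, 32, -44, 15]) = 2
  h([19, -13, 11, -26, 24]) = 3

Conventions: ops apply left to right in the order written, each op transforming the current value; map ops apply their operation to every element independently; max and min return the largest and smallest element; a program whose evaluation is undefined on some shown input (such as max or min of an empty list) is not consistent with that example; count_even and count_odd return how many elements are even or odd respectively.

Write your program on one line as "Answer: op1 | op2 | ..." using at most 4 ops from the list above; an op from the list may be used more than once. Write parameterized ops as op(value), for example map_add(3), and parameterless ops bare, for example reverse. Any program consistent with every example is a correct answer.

map_add(1) | map_add(6) | count_even

Check, running the answer program on each example:
  [-25, -6, 16, 39, -4, -35, -23, 5] -> [-24, -5, 17, 40, -3, -34, -22, 6] -> [-18, 1, 23, 46, 3, -28, -16, 12] -> 5
  [26, 7, 6, 22, -48, 36, 41, -34, -4, -23] -> [27, 8, 7, 23, -47, 37, 42, -33, -3, -22] -> [33, 14, 13, 29, -41, 43, 48, -27, 3, -16] -> 3
  [24, 3, 12, -8, 47, 33] -> [25, 4, 13, -7, 48, 34] -> [31, 10, 19, -1, 54, 40] -> 3
  [-27, 10, 32, -44, 15] -> [-26, 11, 33, -43, 16] -> [-20, 17, 39, -37, 22] -> 2
  [19, -13, 11, -26, 24] -> [20, -12, 12, -25, 25] -> [26, -6, 18, -19, 31] -> 3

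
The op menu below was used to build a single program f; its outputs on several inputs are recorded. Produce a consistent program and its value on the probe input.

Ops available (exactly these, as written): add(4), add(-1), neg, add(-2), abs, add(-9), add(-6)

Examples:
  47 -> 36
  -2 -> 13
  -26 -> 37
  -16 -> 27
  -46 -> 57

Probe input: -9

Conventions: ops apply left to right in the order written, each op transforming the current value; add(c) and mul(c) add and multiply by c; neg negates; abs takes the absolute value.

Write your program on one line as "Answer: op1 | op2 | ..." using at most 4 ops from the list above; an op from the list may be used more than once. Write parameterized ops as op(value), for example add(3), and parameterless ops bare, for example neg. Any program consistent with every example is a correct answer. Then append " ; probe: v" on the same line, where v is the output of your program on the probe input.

add(-2) | add(-9) | abs ; probe: 20

Check, running the answer program on each example:
  47 -> 45 -> 36 -> 36
  -2 -> -4 -> -13 -> 13
  -26 -> -28 -> -37 -> 37
  -16 -> -18 -> -27 -> 27
  -46 -> -48 -> -57 -> 57
  probe: -9 -> -11 -> -20 -> 20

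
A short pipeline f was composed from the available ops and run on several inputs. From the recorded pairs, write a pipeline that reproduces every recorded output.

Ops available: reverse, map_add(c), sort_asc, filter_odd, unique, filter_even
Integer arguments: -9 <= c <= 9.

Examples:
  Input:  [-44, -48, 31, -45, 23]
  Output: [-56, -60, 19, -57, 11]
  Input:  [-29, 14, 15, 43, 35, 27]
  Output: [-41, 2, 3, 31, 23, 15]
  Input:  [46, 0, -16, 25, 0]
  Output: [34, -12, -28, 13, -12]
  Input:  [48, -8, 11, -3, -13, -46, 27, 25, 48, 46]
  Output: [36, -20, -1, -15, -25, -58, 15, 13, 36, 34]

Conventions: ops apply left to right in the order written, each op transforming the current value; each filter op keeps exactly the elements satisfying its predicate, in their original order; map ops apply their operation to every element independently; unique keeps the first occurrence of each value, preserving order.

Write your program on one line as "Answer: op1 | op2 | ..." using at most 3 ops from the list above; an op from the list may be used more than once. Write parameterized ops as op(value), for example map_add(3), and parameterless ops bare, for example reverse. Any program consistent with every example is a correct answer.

map_add(-2) | map_add(-1) | map_add(-9)

Check, running the answer program on each example:
  [-44, -48, 31, -45, 23] -> [-46, -50, 29, -47, 21] -> [-47, -51, 28, -48, 20] -> [-56, -60, 19, -57, 11]
  [-29, 14, 15, 43, 35, 27] -> [-31, 12, 13, 41, 33, 25] -> [-32, 11, 12, 40, 32, 24] -> [-41, 2, 3, 31, 23, 15]
  [46, 0, -16, 25, 0] -> [44, -2, -18, 23, -2] -> [43, -3, -19, 22, -3] -> [34, -12, -28, 13, -12]
  [48, -8, 11, -3, -13, -46, 27, 25, 48, 46] -> [46, -10, 9, -5, -15, -48, 25, 23, 46, 44] -> [45, -11, 8, -6, -16, -49, 24, 22, 45, 43] -> [36, -20, -1, -15, -25, -58, 15, 13, 36, 34]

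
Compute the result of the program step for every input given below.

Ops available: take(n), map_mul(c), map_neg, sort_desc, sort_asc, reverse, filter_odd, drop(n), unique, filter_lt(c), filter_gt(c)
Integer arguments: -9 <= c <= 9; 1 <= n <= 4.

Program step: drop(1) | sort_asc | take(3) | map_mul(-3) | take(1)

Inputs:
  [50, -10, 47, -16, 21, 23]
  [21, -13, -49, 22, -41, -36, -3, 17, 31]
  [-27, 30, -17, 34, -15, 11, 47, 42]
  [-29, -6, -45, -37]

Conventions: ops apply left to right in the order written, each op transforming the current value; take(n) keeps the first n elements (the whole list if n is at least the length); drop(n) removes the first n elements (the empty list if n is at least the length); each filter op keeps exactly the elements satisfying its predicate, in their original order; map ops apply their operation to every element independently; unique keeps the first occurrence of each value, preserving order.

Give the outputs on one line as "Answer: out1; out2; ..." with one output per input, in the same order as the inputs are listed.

[48]; [147]; [51]; [135]

Execution, op by op:
  [50, -10, 47, -16, 21, 23] -> [-10, 47, -16, 21, 23] -> [-16, -10, 21, 23, 47] -> [-16, -10, 21] -> [48, 30, -63] -> [48]
  [21, -13, -49, 22, -41, -36, -3, 17, 31] -> [-13, -49, 22, -41, -36, -3, 17, 31] -> [-49, -41, -36, -13, -3, 17, 22, 31] -> [-49, -41, -36] -> [147, 123, 108] -> [147]
  [-27, 30, -17, 34, -15, 11, 47, 42] -> [30, -17, 34, -15, 11, 47, 42] -> [-17, -15, 11, 30, 34, 42, 47] -> [-17, -15, 11] -> [51, 45, -33] -> [51]
  [-29, -6, -45, -37] -> [-6, -45, -37] -> [-45, -37, -6] -> [-45, -37, -6] -> [135, 111, 18] -> [135]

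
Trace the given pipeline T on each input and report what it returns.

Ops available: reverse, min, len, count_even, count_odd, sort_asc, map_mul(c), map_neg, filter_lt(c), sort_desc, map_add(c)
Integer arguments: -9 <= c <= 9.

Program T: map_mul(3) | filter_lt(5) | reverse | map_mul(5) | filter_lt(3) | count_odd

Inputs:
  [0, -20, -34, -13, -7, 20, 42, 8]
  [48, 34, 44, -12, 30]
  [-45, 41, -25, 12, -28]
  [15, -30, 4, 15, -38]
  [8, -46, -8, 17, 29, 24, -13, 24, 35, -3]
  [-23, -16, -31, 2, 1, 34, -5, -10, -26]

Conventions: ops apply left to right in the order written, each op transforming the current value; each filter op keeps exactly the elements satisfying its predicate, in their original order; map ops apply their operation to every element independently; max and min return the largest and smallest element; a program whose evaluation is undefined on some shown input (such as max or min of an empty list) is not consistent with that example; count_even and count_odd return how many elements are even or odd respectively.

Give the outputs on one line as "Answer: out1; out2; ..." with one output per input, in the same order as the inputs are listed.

Execution, op by op:
  [0, -20, -34, -13, -7, 20, 42, 8] -> [0, -60, -102, -39, -21, 60, 126, 24] -> [0, -60, -102, -39, -21] -> [-21, -39, -102, -60, 0] -> [-105, -195, -510, -300, 0] -> [-105, -195, -510, -300, 0] -> 2
  [48, 34, 44, -12, 30] -> [144, 102, 132, -36, 90] -> [-36] -> [-36] -> [-180] -> [-180] -> 0
  [-45, 41, -25, 12, -28] -> [-135, 123, -75, 36, -84] -> [-135, -75, -84] -> [-84, -75, -135] -> [-420, -375, -675] -> [-420, -375, -675] -> 2
  [15, -30, 4, 15, -38] -> [45, -90, 12, 45, -114] -> [-90, -114] -> [-114, -90] -> [-570, -450] -> [-570, -450] -> 0
  [8, -46, -8, 17, 29, 24, -13, 24, 35, -3] -> [24, -138, -24, 51, 87, 72, -39, 72, 105, -9] -> [-138, -24, -39, -9] -> [-9, -39, -24, -138] -> [-45, -195, -120, -690] -> [-45, -195, -120, -690] -> 2
  [-23, -16, -31, 2, 1, 34, -5, -10, -26] -> [-69, -48, -93, 6, 3, 102, -15, -30, -78] -> [-69, -48, -93, 3, -15, -30, -78] -> [-78, -30, -15, 3, -93, -48, -69] -> [-390, -150, -75, 15, -465, -240, -345] -> [-390, -150, -75, -465, -240, -345] -> 3

2; 0; 2; 0; 2; 3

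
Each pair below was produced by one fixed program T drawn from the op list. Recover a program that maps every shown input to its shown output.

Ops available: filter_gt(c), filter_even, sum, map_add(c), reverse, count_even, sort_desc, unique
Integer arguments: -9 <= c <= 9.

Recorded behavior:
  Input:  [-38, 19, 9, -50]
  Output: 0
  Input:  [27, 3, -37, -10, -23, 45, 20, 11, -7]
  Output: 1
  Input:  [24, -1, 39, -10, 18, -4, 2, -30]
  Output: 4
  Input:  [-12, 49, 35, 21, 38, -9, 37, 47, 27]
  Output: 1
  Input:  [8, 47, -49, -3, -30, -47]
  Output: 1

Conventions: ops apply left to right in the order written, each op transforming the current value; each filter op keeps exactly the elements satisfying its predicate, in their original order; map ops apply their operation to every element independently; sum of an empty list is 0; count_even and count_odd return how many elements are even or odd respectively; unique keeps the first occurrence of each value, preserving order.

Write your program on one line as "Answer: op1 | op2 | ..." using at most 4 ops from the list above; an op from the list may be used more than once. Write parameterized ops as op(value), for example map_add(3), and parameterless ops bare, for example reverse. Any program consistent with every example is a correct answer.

sort_desc | filter_gt(-5) | reverse | count_even

Check, running the answer program on each example:
  [-38, 19, 9, -50] -> [19, 9, -38, -50] -> [19, 9] -> [9, 19] -> 0
  [27, 3, -37, -10, -23, 45, 20, 11, -7] -> [45, 27, 20, 11, 3, -7, -10, -23, -37] -> [45, 27, 20, 11, 3] -> [3, 11, 20, 27, 45] -> 1
  [24, -1, 39, -10, 18, -4, 2, -30] -> [39, 24, 18, 2, -1, -4, -10, -30] -> [39, 24, 18, 2, -1, -4] -> [-4, -1, 2, 18, 24, 39] -> 4
  [-12, 49, 35, 21, 38, -9, 37, 47, 27] -> [49, 47, 38, 37, 35, 27, 21, -9, -12] -> [49, 47, 38, 37, 35, 27, 21] -> [21, 27, 35, 37, 38, 47, 49] -> 1
  [8, 47, -49, -3, -30, -47] -> [47, 8, -3, -30, -47, -49] -> [47, 8, -3] -> [-3, 8, 47] -> 1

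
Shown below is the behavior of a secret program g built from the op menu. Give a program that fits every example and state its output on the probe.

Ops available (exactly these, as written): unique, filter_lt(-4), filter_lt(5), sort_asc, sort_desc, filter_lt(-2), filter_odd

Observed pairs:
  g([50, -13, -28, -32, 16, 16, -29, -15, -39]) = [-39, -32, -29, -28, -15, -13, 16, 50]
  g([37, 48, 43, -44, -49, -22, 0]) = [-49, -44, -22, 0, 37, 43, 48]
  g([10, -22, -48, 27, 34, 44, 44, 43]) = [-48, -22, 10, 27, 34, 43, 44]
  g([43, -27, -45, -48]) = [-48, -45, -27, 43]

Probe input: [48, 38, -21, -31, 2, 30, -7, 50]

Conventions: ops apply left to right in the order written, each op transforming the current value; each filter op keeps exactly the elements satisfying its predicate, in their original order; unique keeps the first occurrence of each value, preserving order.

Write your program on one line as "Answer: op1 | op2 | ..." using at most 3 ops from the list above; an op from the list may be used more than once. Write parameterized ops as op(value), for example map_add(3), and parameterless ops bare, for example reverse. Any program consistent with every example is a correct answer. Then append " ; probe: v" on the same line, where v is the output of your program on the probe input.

unique | sort_desc | sort_asc ; probe: [-31, -21, -7, 2, 30, 38, 48, 50]

Check, running the answer program on each example:
  [50, -13, -28, -32, 16, 16, -29, -15, -39] -> [50, -13, -28, -32, 16, -29, -15, -39] -> [50, 16, -13, -15, -28, -29, -32, -39] -> [-39, -32, -29, -28, -15, -13, 16, 50]
  [37, 48, 43, -44, -49, -22, 0] -> [37, 48, 43, -44, -49, -22, 0] -> [48, 43, 37, 0, -22, -44, -49] -> [-49, -44, -22, 0, 37, 43, 48]
  [10, -22, -48, 27, 34, 44, 44, 43] -> [10, -22, -48, 27, 34, 44, 43] -> [44, 43, 34, 27, 10, -22, -48] -> [-48, -22, 10, 27, 34, 43, 44]
  [43, -27, -45, -48] -> [43, -27, -45, -48] -> [43, -27, -45, -48] -> [-48, -45, -27, 43]
  probe: [48, 38, -21, -31, 2, 30, -7, 50] -> [48, 38, -21, -31, 2, 30, -7, 50] -> [50, 48, 38, 30, 2, -7, -21, -31] -> [-31, -21, -7, 2, 30, 38, 48, 50]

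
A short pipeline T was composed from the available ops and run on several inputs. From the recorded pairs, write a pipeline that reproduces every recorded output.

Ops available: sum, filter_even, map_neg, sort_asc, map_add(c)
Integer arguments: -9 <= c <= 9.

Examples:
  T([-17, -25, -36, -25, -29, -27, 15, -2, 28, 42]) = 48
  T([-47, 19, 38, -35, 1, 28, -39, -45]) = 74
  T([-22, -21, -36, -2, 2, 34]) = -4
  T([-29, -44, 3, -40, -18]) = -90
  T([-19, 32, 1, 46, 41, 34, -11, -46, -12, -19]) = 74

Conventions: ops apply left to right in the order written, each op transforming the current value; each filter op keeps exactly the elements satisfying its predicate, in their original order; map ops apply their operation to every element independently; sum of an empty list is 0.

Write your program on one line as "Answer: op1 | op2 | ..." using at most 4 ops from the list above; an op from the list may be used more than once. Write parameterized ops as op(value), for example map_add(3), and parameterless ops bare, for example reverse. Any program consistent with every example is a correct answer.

map_add(4) | sort_asc | filter_even | sum

Check, running the answer program on each example:
  [-17, -25, -36, -25, -29, -27, 15, -2, 28, 42] -> [-13, -21, -32, -21, -25, -23, 19, 2, 32, 46] -> [-32, -25, -23, -21, -21, -13, 2, 19, 32, 46] -> [-32, 2, 32, 46] -> 48
  [-47, 19, 38, -35, 1, 28, -39, -45] -> [-43, 23, 42, -31, 5, 32, -35, -41] -> [-43, -41, -35, -31, 5, 23, 32, 42] -> [32, 42] -> 74
  [-22, -21, -36, -2, 2, 34] -> [-18, -17, -32, 2, 6, 38] -> [-32, -18, -17, 2, 6, 38] -> [-32, -18, 2, 6, 38] -> -4
  [-29, -44, 3, -40, -18] -> [-25, -40, 7, -36, -14] -> [-40, -36, -25, -14, 7] -> [-40, -36, -14] -> -90
  [-19, 32, 1, 46, 41, 34, -11, -46, -12, -19] -> [-15, 36, 5, 50, 45, 38, -7, -42, -8, -15] -> [-42, -15, -15, -8, -7, 5, 36, 38, 45, 50] -> [-42, -8, 36, 38, 50] -> 74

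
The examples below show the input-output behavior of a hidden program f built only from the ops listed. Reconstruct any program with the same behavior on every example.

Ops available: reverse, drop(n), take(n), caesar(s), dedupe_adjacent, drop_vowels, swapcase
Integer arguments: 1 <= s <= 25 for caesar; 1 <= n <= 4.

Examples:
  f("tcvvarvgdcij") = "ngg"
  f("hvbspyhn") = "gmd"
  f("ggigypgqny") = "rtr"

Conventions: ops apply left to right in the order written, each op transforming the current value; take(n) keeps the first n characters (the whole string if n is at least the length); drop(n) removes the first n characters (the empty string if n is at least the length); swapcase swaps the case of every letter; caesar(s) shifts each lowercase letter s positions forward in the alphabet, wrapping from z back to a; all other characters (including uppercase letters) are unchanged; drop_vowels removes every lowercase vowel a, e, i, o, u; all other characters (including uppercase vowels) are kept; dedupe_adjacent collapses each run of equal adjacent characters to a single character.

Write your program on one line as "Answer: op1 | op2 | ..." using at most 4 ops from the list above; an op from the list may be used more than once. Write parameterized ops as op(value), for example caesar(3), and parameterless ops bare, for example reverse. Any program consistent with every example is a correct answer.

drop(1) | take(3) | caesar(11)

Check, running the answer program on each example:
  "tcvvarvgdcij" -> "cvvarvgdcij" -> "cvv" -> "ngg"
  "hvbspyhn" -> "vbspyhn" -> "vbs" -> "gmd"
  "ggigypgqny" -> "gigypgqny" -> "gig" -> "rtr"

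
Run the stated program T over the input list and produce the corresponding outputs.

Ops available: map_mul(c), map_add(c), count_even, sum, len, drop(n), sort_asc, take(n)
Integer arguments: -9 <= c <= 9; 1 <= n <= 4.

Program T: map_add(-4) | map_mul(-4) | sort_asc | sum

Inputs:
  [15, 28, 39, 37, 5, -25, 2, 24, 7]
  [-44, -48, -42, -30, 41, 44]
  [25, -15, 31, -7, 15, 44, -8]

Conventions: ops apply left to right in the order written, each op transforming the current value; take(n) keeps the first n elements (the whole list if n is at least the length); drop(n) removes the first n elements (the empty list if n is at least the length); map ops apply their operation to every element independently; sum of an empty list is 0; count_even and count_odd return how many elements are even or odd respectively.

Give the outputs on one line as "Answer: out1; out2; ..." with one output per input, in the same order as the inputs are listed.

Execution, op by op:
  [15, 28, 39, 37, 5, -25, 2, 24, 7] -> [11, 24, 35, 33, 1, -29, -2, 20, 3] -> [-44, -96, -140, -132, -4, 116, 8, -80, -12] -> [-140, -132, -96, -80, -44, -12, -4, 8, 116] -> -384
  [-44, -48, -42, -30, 41, 44] -> [-48, -52, -46, -34, 37, 40] -> [192, 208, 184, 136, -148, -160] -> [-160, -148, 136, 184, 192, 208] -> 412
  [25, -15, 31, -7, 15, 44, -8] -> [21, -19, 27, -11, 11, 40, -12] -> [-84, 76, -108, 44, -44, -160, 48] -> [-160, -108, -84, -44, 44, 48, 76] -> -228

-384; 412; -228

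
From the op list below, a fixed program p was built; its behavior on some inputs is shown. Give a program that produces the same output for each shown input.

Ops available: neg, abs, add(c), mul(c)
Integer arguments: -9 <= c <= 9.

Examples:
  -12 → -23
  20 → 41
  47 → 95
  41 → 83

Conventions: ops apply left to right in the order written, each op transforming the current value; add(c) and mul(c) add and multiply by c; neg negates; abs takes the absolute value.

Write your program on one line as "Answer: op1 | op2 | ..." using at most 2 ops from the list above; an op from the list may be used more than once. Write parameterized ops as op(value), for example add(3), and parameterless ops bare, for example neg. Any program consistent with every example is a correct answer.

mul(2) | add(1)

Check, running the answer program on each example:
  -12 -> -24 -> -23
  20 -> 40 -> 41
  47 -> 94 -> 95
  41 -> 82 -> 83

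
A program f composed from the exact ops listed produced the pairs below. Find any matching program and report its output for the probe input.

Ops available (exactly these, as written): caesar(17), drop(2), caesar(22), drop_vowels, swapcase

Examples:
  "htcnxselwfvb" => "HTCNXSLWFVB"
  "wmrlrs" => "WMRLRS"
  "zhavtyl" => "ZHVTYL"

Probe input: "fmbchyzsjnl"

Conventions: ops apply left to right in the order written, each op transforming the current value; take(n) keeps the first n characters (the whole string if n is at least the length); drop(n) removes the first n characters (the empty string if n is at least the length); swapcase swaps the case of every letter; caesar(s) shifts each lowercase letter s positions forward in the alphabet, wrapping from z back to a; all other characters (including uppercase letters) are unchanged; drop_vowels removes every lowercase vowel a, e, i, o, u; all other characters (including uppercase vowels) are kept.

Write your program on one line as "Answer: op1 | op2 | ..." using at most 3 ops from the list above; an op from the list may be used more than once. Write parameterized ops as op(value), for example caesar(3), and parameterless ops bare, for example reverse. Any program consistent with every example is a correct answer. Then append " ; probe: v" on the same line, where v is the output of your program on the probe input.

drop_vowels | swapcase ; probe: "FMBCHYZSJNL"

Check, running the answer program on each example:
  "htcnxselwfvb" -> "htcnxslwfvb" -> "HTCNXSLWFVB"
  "wmrlrs" -> "wmrlrs" -> "WMRLRS"
  "zhavtyl" -> "zhvtyl" -> "ZHVTYL"
  probe: "fmbchyzsjnl" -> "fmbchyzsjnl" -> "FMBCHYZSJNL"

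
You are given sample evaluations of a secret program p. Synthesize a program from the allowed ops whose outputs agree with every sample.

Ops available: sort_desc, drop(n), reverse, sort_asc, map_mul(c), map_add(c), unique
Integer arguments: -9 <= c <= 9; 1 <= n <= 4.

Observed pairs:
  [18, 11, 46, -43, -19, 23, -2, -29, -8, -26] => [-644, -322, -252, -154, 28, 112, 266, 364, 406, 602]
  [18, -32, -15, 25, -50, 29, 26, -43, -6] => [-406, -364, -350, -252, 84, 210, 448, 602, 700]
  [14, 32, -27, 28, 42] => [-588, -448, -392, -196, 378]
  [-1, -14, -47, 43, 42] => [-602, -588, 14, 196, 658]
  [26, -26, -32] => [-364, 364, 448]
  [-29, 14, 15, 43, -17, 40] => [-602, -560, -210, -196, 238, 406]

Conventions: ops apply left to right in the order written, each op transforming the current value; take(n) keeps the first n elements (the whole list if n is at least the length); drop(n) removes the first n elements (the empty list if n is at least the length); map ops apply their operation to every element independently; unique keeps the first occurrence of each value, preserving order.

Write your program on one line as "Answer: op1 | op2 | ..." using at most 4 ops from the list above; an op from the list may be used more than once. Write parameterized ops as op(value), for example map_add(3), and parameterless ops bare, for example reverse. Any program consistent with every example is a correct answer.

sort_asc | sort_desc | map_mul(7) | map_mul(-2)

Check, running the answer program on each example:
  [18, 11, 46, -43, -19, 23, -2, -29, -8, -26] -> [-43, -29, -26, -19, -8, -2, 11, 18, 23, 46] -> [46, 23, 18, 11, -2, -8, -19, -26, -29, -43] -> [322, 161, 126, 77, -14, -56, -133, -182, -203, -301] -> [-644, -322, -252, -154, 28, 112, 266, 364, 406, 602]
  [18, -32, -15, 25, -50, 29, 26, -43, -6] -> [-50, -43, -32, -15, -6, 18, 25, 26, 29] -> [29, 26, 25, 18, -6, -15, -32, -43, -50] -> [203, 182, 175, 126, -42, -105, -224, -301, -350] -> [-406, -364, -350, -252, 84, 210, 448, 602, 700]
  [14, 32, -27, 28, 42] -> [-27, 14, 28, 32, 42] -> [42, 32, 28, 14, -27] -> [294, 224, 196, 98, -189] -> [-588, -448, -392, -196, 378]
  [-1, -14, -47, 43, 42] -> [-47, -14, -1, 42, 43] -> [43, 42, -1, -14, -47] -> [301, 294, -7, -98, -329] -> [-602, -588, 14, 196, 658]
  [26, -26, -32] -> [-32, -26, 26] -> [26, -26, -32] -> [182, -182, -224] -> [-364, 364, 448]
  [-29, 14, 15, 43, -17, 40] -> [-29, -17, 14, 15, 40, 43] -> [43, 40, 15, 14, -17, -29] -> [301, 280, 105, 98, -119, -203] -> [-602, -560, -210, -196, 238, 406]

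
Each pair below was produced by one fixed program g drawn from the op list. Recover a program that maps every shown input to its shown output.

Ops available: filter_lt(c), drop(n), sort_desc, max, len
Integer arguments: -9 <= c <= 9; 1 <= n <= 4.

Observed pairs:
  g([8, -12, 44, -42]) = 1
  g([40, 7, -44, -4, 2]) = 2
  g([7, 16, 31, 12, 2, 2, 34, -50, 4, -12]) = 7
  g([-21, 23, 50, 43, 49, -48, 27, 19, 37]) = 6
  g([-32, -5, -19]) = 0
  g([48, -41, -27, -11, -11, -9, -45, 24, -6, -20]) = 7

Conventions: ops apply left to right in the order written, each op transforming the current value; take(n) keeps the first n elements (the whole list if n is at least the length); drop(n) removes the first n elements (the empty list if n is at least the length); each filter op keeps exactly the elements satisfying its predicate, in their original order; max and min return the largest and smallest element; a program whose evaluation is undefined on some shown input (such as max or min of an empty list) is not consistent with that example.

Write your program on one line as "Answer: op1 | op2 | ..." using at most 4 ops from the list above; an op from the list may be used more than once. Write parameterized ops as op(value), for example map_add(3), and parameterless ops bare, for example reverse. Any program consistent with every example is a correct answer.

drop(3) | sort_desc | len

Check, running the answer program on each example:
  [8, -12, 44, -42] -> [-42] -> [-42] -> 1
  [40, 7, -44, -4, 2] -> [-4, 2] -> [2, -4] -> 2
  [7, 16, 31, 12, 2, 2, 34, -50, 4, -12] -> [12, 2, 2, 34, -50, 4, -12] -> [34, 12, 4, 2, 2, -12, -50] -> 7
  [-21, 23, 50, 43, 49, -48, 27, 19, 37] -> [43, 49, -48, 27, 19, 37] -> [49, 43, 37, 27, 19, -48] -> 6
  [-32, -5, -19] -> [] -> [] -> 0
  [48, -41, -27, -11, -11, -9, -45, 24, -6, -20] -> [-11, -11, -9, -45, 24, -6, -20] -> [24, -6, -9, -11, -11, -20, -45] -> 7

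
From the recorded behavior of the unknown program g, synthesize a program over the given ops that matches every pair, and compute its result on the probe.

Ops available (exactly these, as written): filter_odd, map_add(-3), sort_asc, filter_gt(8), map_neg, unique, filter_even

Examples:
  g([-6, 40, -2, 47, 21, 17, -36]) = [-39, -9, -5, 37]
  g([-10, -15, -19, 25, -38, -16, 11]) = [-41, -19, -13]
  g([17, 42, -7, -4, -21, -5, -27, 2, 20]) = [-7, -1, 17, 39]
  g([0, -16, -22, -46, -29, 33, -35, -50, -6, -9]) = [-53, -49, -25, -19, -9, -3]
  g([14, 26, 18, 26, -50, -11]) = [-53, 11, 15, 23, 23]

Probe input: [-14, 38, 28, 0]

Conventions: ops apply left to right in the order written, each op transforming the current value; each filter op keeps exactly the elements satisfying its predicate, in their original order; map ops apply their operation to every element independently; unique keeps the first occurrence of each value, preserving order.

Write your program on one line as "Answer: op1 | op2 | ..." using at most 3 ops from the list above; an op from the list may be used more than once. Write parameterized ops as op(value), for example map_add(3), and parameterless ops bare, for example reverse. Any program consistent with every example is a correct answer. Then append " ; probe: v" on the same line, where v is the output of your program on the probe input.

map_add(-3) | sort_asc | filter_odd ; probe: [-17, -3, 25, 35]

Check, running the answer program on each example:
  [-6, 40, -2, 47, 21, 17, -36] -> [-9, 37, -5, 44, 18, 14, -39] -> [-39, -9, -5, 14, 18, 37, 44] -> [-39, -9, -5, 37]
  [-10, -15, -19, 25, -38, -16, 11] -> [-13, -18, -22, 22, -41, -19, 8] -> [-41, -22, -19, -18, -13, 8, 22] -> [-41, -19, -13]
  [17, 42, -7, -4, -21, -5, -27, 2, 20] -> [14, 39, -10, -7, -24, -8, -30, -1, 17] -> [-30, -24, -10, -8, -7, -1, 14, 17, 39] -> [-7, -1, 17, 39]
  [0, -16, -22, -46, -29, 33, -35, -50, -6, -9] -> [-3, -19, -25, -49, -32, 30, -38, -53, -9, -12] -> [-53, -49, -38, -32, -25, -19, -12, -9, -3, 30] -> [-53, -49, -25, -19, -9, -3]
  [14, 26, 18, 26, -50, -11] -> [11, 23, 15, 23, -53, -14] -> [-53, -14, 11, 15, 23, 23] -> [-53, 11, 15, 23, 23]
  probe: [-14, 38, 28, 0] -> [-17, 35, 25, -3] -> [-17, -3, 25, 35] -> [-17, -3, 25, 35]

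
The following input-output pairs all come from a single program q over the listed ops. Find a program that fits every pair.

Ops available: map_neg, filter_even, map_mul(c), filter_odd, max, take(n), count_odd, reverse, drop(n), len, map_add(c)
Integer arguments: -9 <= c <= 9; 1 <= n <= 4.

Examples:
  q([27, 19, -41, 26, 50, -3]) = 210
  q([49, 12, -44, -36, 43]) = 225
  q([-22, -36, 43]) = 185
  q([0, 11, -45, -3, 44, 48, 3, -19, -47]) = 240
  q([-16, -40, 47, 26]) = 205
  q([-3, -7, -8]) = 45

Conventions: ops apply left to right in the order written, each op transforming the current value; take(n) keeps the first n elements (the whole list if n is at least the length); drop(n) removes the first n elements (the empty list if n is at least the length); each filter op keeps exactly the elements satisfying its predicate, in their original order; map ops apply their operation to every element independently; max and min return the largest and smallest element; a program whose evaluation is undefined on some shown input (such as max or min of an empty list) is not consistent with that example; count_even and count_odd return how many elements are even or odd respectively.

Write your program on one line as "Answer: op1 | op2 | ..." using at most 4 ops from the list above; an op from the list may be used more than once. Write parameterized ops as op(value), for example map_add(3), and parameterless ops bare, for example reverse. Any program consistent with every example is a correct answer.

map_add(-1) | map_mul(-5) | drop(1) | max

Check, running the answer program on each example:
  [27, 19, -41, 26, 50, -3] -> [26, 18, -42, 25, 49, -4] -> [-130, -90, 210, -125, -245, 20] -> [-90, 210, -125, -245, 20] -> 210
  [49, 12, -44, -36, 43] -> [48, 11, -45, -37, 42] -> [-240, -55, 225, 185, -210] -> [-55, 225, 185, -210] -> 225
  [-22, -36, 43] -> [-23, -37, 42] -> [115, 185, -210] -> [185, -210] -> 185
  [0, 11, -45, -3, 44, 48, 3, -19, -47] -> [-1, 10, -46, -4, 43, 47, 2, -20, -48] -> [5, -50, 230, 20, -215, -235, -10, 100, 240] -> [-50, 230, 20, -215, -235, -10, 100, 240] -> 240
  [-16, -40, 47, 26] -> [-17, -41, 46, 25] -> [85, 205, -230, -125] -> [205, -230, -125] -> 205
  [-3, -7, -8] -> [-4, -8, -9] -> [20, 40, 45] -> [40, 45] -> 45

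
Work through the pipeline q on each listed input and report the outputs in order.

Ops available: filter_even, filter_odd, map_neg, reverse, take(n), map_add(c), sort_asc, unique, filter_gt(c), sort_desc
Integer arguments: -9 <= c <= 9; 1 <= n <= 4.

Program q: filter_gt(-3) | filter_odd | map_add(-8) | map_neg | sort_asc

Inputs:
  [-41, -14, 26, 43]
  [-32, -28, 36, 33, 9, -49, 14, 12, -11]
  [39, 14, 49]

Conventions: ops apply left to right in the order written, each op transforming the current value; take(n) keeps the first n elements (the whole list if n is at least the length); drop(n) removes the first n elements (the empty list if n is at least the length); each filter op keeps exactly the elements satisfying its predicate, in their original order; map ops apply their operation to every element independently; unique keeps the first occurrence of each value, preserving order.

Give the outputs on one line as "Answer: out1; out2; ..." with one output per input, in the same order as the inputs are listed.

[-35]; [-25, -1]; [-41, -31]

Execution, op by op:
  [-41, -14, 26, 43] -> [26, 43] -> [43] -> [35] -> [-35] -> [-35]
  [-32, -28, 36, 33, 9, -49, 14, 12, -11] -> [36, 33, 9, 14, 12] -> [33, 9] -> [25, 1] -> [-25, -1] -> [-25, -1]
  [39, 14, 49] -> [39, 14, 49] -> [39, 49] -> [31, 41] -> [-31, -41] -> [-41, -31]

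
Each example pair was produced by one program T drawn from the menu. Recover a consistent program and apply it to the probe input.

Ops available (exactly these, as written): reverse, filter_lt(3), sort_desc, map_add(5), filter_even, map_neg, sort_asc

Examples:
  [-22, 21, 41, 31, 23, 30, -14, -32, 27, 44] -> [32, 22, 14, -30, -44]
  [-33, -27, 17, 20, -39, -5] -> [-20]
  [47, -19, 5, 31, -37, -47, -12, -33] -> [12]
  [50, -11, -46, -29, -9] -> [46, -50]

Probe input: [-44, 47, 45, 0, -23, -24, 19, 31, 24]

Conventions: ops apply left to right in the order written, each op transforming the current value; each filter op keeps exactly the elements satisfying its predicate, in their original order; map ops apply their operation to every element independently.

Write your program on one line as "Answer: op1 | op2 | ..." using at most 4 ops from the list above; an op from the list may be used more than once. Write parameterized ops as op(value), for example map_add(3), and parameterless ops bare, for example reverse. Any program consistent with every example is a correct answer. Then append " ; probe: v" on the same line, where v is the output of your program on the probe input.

sort_asc | filter_even | map_neg ; probe: [44, 24, 0, -24]

Check, running the answer program on each example:
  [-22, 21, 41, 31, 23, 30, -14, -32, 27, 44] -> [-32, -22, -14, 21, 23, 27, 30, 31, 41, 44] -> [-32, -22, -14, 30, 44] -> [32, 22, 14, -30, -44]
  [-33, -27, 17, 20, -39, -5] -> [-39, -33, -27, -5, 17, 20] -> [20] -> [-20]
  [47, -19, 5, 31, -37, -47, -12, -33] -> [-47, -37, -33, -19, -12, 5, 31, 47] -> [-12] -> [12]
  [50, -11, -46, -29, -9] -> [-46, -29, -11, -9, 50] -> [-46, 50] -> [46, -50]
  probe: [-44, 47, 45, 0, -23, -24, 19, 31, 24] -> [-44, -24, -23, 0, 19, 24, 31, 45, 47] -> [-44, -24, 0, 24] -> [44, 24, 0, -24]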